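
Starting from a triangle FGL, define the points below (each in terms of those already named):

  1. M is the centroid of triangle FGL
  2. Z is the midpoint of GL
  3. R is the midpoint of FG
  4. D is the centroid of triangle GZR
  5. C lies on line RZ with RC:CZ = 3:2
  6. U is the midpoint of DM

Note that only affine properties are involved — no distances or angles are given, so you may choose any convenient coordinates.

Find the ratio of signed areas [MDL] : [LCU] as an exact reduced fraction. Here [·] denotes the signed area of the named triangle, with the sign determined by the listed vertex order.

[MDL]:[LCU] = -20/3

Choose coordinates F = (0, 0), G = (1, 0), L = (0, 1).
1. M is the centroid of triangle FGL ⇒ M = (1/3, 1/3)
2. Z is the midpoint of GL ⇒ Z = (1/2, 1/2)
3. R is the midpoint of FG ⇒ R = (1/2, 0)
4. D is the centroid of triangle GZR ⇒ D = (2/3, 1/6)
5. C lies on line RZ with RC:CZ = 3:2 ⇒ C = (1/2, 3/10)
6. U is the midpoint of DM ⇒ U = (1/2, 1/4)
2·[MDL] = 1/6, 2·[LCU] = -1/40
[MDL]:[LCU] = 1/6:-1/40 = -20/3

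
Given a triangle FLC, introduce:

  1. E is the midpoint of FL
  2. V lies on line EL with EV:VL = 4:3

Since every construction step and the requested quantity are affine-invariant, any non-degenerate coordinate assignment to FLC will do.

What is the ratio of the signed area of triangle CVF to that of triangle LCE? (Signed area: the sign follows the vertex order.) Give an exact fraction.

Set F = (0, 0), L = (1, 0), C = (0, 1); any affine frame gives the same invariant.
1. E is the midpoint of FL ⇒ E = (1/2, 0)
2. V lies on line EL with EV:VL = 4:3 ⇒ V = (11/14, 0)
2·[CVF] = -11/14, 2·[LCE] = 1/2
[CVF]:[LCE] = -11/14:1/2 = -11/7

[CVF]:[LCE] = -11/7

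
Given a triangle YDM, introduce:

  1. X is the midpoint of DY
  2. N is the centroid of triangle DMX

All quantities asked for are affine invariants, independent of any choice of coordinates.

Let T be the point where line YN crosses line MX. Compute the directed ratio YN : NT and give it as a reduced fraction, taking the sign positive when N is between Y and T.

Choose coordinates Y = (0, 0), D = (1, 0), M = (0, 1).
1. X is the midpoint of DY ⇒ X = (1/2, 0)
2. N is the centroid of triangle DMX ⇒ N = (1/2, 1/3)
line YN meets MX at T = (3/8, 1/4)
N = Y + t·(T−Y) with t = 4/3, so YN:NT = 4/3:-1/3

YN:NT = -4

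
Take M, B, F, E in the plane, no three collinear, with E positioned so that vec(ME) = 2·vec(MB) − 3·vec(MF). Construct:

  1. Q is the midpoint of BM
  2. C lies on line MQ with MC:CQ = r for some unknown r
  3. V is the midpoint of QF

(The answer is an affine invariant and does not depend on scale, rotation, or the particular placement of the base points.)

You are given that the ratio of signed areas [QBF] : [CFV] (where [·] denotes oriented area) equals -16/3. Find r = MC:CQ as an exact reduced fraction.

r = 5/3

Assign M = (0, 0), B = (1, 0), F = (0, 1), E = (2, -3) — the answer is frame-independent, so this choice is without loss of generality.
1. Q is the midpoint of BM ⇒ Q = (1/2, 0)
2. With MC:CQ = r, write λ = r/(r+1) so C = M + λ·(Q−M); C is affine-linear in λ
3. V is the midpoint of QF ⇒ V = (1/4, 1/2)
Every point depending on C is an affine combination of C and λ-independent points, so each such coordinate is linear in λ; the λ² term in each signed area is a multiple of (Q−M)×(Q−M) = 0, so 2·[QBF] and 2·[CFV] are each linear in λ. Evaluating at λ=0 and λ=1:
  2·[QBF] = 1/2,   2·[CFV] = 1/4·λ − 1/4
So [QBF]:[CFV] = (1/2) / (1/4·λ − 1/4). Setting this equal to -16/3:
  1/2 = -16/3·(1/4·λ − 1/4)  ⇒  λ = 5/8
Then r = λ/(1−λ) = (5/8)/(3/8) = 5/3. Check: with r = 5/3, C = (5/16, 0) and [QBF]:[CFV] = -16/3 as required.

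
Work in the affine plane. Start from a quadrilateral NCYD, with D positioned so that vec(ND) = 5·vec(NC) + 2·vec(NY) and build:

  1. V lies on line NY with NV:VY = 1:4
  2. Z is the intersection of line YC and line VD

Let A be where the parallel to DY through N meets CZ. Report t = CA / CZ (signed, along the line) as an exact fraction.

Choose coordinates N = (0, 0), C = (1, 0), Y = (0, 1), D = (5, 2).
1. V lies on line NY with NV:VY = 1:4 ⇒ V = (0, 1/5)
2. Z is the intersection of line YC and line VD ⇒ Z = (10/17, 7/17)
through N parallel to DY: direction (-5, -1); meets CZ at A = (5/6, 1/6)
A = C + t·(Z−C) with t = 17/42

t = 17/42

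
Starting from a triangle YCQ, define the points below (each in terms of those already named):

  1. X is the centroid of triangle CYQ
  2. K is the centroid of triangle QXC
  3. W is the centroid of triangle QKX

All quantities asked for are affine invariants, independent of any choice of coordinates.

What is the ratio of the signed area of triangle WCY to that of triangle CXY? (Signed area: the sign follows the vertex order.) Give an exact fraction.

Choose coordinates Y = (0, 0), C = (1, 0), Q = (0, 1).
1. X is the centroid of triangle CYQ ⇒ X = (1/3, 1/3)
2. K is the centroid of triangle QXC ⇒ K = (4/9, 4/9)
3. W is the centroid of triangle QKX ⇒ W = (7/27, 16/27)
2·[WCY] = -16/27, 2·[CXY] = 1/3
[WCY]:[CXY] = -16/27:1/3 = -16/9

[WCY]:[CXY] = -16/9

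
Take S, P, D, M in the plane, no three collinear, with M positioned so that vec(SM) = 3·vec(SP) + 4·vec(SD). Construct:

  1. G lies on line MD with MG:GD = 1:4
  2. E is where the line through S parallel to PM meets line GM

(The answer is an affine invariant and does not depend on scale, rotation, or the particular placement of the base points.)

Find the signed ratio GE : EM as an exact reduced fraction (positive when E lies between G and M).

GE:EM = -7/10

Assign S = (0, 0), P = (1, 0), D = (0, 1), M = (3, 4) — the answer is frame-independent, so this choice is without loss of generality.
1. G lies on line MD with MG:GD = 1:4 ⇒ G = (12/5, 17/5)
2. E is where the line through S parallel to PM meets line GM ⇒ E = (1, 2)
E = G + t·(M−G) with t = -7/3, so GE:EM = t:(1−t) = -7/3:10/3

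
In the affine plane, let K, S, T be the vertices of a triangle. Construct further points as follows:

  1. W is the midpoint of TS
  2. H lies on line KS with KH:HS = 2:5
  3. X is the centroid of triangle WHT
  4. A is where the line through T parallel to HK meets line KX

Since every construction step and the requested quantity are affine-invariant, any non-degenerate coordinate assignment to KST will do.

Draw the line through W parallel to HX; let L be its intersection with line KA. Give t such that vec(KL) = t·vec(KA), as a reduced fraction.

Work in coordinates with K = (0, 0), S = (1, 0), T = (0, 1).
1. W is the midpoint of TS ⇒ W = (1/2, 1/2)
2. H lies on line KS with KH:HS = 2:5 ⇒ H = (2/7, 0)
3. X is the centroid of triangle WHT ⇒ X = (11/42, 1/2)
4. A is where the line through T parallel to HK meets line KX ⇒ A = (11/21, 1)
through W parallel to HX: direction (-1/42, 1/2); meets KA at L = (121/252, 11/12)
L = K + t·(A−K) with t = 11/12

t = 11/12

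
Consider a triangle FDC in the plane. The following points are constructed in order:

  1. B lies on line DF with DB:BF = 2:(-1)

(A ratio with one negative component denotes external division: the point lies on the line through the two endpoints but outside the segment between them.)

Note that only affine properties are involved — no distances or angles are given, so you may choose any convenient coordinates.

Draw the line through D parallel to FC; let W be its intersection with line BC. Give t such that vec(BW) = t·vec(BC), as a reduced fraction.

t = 2

Work in coordinates with F = (0, 0), D = (1, 0), C = (0, 1).
1. B lies on line DF with DB:BF = 2:(-1) ⇒ B = (-1, 0)
through D parallel to FC: direction (0, 1); meets BC at W = (1, 2)
W = B + t·(C−B) with t = 2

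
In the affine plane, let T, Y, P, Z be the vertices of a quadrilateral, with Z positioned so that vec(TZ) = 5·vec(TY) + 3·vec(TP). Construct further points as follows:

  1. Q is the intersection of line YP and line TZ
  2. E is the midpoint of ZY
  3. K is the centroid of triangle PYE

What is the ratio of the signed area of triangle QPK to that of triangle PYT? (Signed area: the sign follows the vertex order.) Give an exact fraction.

Set T = (0, 0), Y = (1, 0), P = (0, 1), Z = (5, 3); any affine frame gives the same invariant.
1. Q is the intersection of line YP and line TZ ⇒ Q = (5/8, 3/8)
2. E is the midpoint of ZY ⇒ E = (3, 3/2)
3. K is the centroid of triangle PYE ⇒ K = (4/3, 5/6)
2·[QPK] = -35/48, 2·[PYT] = -1
[QPK]:[PYT] = -35/48:-1 = 35/48

[QPK]:[PYT] = 35/48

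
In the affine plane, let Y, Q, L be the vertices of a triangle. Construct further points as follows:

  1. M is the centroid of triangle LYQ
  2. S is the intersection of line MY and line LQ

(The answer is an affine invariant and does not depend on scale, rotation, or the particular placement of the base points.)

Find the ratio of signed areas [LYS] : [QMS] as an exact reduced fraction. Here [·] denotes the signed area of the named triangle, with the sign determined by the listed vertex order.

[LYS]:[QMS] = -3

Work in coordinates with Y = (0, 0), Q = (1, 0), L = (0, 1).
1. M is the centroid of triangle LYQ ⇒ M = (1/3, 1/3)
2. S is the intersection of line MY and line LQ ⇒ S = (1/2, 1/2)
2·[LYS] = 1/2, 2·[QMS] = -1/6
[LYS]:[QMS] = 1/2:-1/6 = -3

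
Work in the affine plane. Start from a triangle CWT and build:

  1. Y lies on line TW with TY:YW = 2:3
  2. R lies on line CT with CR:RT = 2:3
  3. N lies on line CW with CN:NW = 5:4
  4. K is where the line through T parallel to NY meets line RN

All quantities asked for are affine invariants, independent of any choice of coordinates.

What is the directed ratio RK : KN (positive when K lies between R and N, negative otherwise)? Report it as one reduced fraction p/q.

RK:KN = 21/40

Assign C = (0, 0), W = (1, 0), T = (0, 1) — the answer is frame-independent, so this choice is without loss of generality.
1. Y lies on line TW with TY:YW = 2:3 ⇒ Y = (2/5, 3/5)
2. R lies on line CT with CR:RT = 2:3 ⇒ R = (0, 2/5)
3. N lies on line CW with CN:NW = 5:4 ⇒ N = (5/9, 0)
4. K is where the line through T parallel to NY meets line RN ⇒ K = (35/183, 16/61)
K = R + t·(N−R) with t = 21/61, so RK:KN = t:(1−t) = 21/61:40/61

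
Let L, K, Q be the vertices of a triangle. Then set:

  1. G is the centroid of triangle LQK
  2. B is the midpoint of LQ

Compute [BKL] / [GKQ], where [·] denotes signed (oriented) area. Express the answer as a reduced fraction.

[BKL]:[GKQ] = -3/2

Set L = (0, 0), K = (1, 0), Q = (0, 1); any affine frame gives the same invariant.
1. G is the centroid of triangle LQK ⇒ G = (1/3, 1/3)
2. B is the midpoint of LQ ⇒ B = (0, 1/2)
2·[BKL] = -1/2, 2·[GKQ] = 1/3
[BKL]:[GKQ] = -1/2:1/3 = -3/2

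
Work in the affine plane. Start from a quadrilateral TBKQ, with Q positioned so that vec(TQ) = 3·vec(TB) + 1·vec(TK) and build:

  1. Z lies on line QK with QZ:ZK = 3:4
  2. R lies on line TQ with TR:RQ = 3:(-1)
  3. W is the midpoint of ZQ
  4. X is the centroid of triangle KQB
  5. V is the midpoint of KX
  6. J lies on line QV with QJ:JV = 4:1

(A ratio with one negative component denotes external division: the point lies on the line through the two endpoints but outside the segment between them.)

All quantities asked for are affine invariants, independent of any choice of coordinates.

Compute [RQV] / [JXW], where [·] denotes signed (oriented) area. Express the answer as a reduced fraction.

Assign T = (0, 0), B = (1, 0), K = (0, 1), Q = (3, 1) — the answer is frame-independent, so this choice is without loss of generality.
1. Z lies on line QK with QZ:ZK = 3:4 ⇒ Z = (12/7, 1)
2. R lies on line TQ with TR:RQ = 3:(-1) ⇒ R = (9/2, 3/2)
3. W is the midpoint of ZQ ⇒ W = (33/14, 1)
4. X is the centroid of triangle KQB ⇒ X = (4/3, 2/3)
5. V is the midpoint of KX ⇒ V = (2/3, 5/6)
6. J lies on line QV with QJ:JV = 4:1 ⇒ J = (17/15, 13/15)
2·[RQV] = -11/12, 2·[JXW] = 19/70
[RQV]:[JXW] = -11/12:19/70 = -385/114

[RQV]:[JXW] = -385/114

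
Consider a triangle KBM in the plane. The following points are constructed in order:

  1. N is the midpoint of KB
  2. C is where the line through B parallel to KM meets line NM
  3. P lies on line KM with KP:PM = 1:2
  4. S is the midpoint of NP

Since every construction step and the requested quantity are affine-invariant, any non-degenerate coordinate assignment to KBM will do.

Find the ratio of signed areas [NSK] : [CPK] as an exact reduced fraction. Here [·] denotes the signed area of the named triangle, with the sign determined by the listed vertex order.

[NSK]:[CPK] = 1/4

Assign K = (0, 0), B = (1, 0), M = (0, 1) — the answer is frame-independent, so this choice is without loss of generality.
1. N is the midpoint of KB ⇒ N = (1/2, 0)
2. C is where the line through B parallel to KM meets line NM ⇒ C = (1, -1)
3. P lies on line KM with KP:PM = 1:2 ⇒ P = (0, 1/3)
4. S is the midpoint of NP ⇒ S = (1/4, 1/6)
2·[NSK] = 1/12, 2·[CPK] = 1/3
[NSK]:[CPK] = 1/12:1/3 = 1/4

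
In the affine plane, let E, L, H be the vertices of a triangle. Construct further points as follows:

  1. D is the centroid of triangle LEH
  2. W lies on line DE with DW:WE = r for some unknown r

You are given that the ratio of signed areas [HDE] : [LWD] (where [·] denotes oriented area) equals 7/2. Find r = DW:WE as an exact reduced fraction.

Set E = (0, 0), L = (1, 0), H = (0, 1); any affine frame gives the same invariant.
1. D is the centroid of triangle LEH ⇒ D = (1/3, 1/3)
2. With DW:WE = r, write λ = r/(r+1) so W = D + λ·(E−D); W is affine-linear in λ
Every point depending on W is an affine combination of W and λ-independent points, so each such coordinate is linear in λ; the λ² term in each signed area is a multiple of (E−D)×(E−D) = 0, so 2·[HDE] and 2·[LWD] are each linear in λ. Evaluating at λ=0 and λ=1:
  2·[HDE] = -1/3,   2·[LWD] = -1/3·λ
So [HDE]:[LWD] = (-1/3) / (-1/3·λ). Setting this equal to 7/2:
  -1/3 = 7/2·(-1/3·λ)  ⇒  λ = 2/7
Then r = λ/(1−λ) = (2/7)/(5/7) = 2/5. Check: with r = 2/5, W = (5/21, 5/21) and [HDE]:[LWD] = 7/2 as required.

r = 2/5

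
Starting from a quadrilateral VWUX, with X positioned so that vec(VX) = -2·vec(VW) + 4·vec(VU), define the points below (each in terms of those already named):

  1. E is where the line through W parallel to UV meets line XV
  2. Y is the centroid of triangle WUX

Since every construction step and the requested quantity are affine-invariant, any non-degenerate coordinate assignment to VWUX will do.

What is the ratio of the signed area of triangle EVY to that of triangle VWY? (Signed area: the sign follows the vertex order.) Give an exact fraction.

Choose coordinates V = (0, 0), W = (1, 0), U = (0, 1), X = (-2, 4).
1. E is where the line through W parallel to UV meets line XV ⇒ E = (1, -2)
2. Y is the centroid of triangle WUX ⇒ Y = (-1/3, 5/3)
2·[EVY] = -1, 2·[VWY] = 5/3
[EVY]:[VWY] = -1:5/3 = -3/5

[EVY]:[VWY] = -3/5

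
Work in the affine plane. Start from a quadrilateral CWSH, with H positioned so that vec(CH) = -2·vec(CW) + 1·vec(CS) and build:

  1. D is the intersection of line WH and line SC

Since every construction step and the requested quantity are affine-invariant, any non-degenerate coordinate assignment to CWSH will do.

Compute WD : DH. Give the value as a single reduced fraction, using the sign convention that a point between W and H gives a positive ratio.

Set C = (0, 0), W = (1, 0), S = (0, 1), H = (-2, 1); any affine frame gives the same invariant.
1. D is the intersection of line WH and line SC ⇒ D = (0, 1/3)
D = W + t·(H−W) with t = 1/3, so WD:DH = t:(1−t) = 1/3:2/3

WD:DH = 1/2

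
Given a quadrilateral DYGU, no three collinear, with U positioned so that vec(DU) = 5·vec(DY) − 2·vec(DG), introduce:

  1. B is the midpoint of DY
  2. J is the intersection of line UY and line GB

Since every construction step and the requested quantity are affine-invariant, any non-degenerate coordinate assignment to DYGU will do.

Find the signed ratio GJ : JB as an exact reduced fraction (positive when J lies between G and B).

GJ:JB = 2

Work in coordinates with D = (0, 0), Y = (1, 0), G = (0, 1), U = (5, -2).
1. B is the midpoint of DY ⇒ B = (1/2, 0)
2. J is the intersection of line UY and line GB ⇒ J = (1/3, 1/3)
J = G + t·(B−G) with t = 2/3, so GJ:JB = t:(1−t) = 2/3:1/3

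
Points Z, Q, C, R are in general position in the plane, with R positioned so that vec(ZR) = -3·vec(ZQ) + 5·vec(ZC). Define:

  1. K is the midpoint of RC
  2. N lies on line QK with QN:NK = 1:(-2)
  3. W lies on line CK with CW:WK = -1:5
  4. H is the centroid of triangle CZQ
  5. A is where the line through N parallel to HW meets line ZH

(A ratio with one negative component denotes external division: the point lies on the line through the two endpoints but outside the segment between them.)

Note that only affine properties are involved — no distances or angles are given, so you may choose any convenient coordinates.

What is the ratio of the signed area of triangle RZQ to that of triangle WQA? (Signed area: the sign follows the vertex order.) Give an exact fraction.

[RZQ]:[WQA] = 40/47

Choose coordinates Z = (0, 0), Q = (1, 0), C = (0, 1), R = (-3, 5).
1. K is the midpoint of RC ⇒ K = (-3/2, 3)
2. N lies on line QK with QN:NK = 1:(-2) ⇒ N = (7/2, -3)
3. W lies on line CK with CW:WK = -1:5 ⇒ W = (3/8, 1/2)
4. H is the centroid of triangle CZQ ⇒ H = (1/3, 1/3)
5. A is where the line through N parallel to HW meets line ZH ⇒ A = (17/3, 17/3)
2·[RZQ] = 5, 2·[WQA] = 47/8
[RZQ]:[WQA] = 5:47/8 = 40/47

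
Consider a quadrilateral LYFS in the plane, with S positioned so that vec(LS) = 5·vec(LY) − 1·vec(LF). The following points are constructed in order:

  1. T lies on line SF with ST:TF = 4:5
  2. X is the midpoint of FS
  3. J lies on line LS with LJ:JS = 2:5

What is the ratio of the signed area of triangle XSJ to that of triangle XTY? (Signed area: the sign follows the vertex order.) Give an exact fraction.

Set L = (0, 0), Y = (1, 0), F = (0, 1), S = (5, -1); any affine frame gives the same invariant.
1. T lies on line SF with ST:TF = 4:5 ⇒ T = (25/9, -1/9)
2. X is the midpoint of FS ⇒ X = (5/2, 0)
3. J lies on line LS with LJ:JS = 2:5 ⇒ J = (10/7, -2/7)
2·[XSJ] = -25/14, 2·[XTY] = -1/6
[XSJ]:[XTY] = -25/14:-1/6 = 75/7

[XSJ]:[XTY] = 75/7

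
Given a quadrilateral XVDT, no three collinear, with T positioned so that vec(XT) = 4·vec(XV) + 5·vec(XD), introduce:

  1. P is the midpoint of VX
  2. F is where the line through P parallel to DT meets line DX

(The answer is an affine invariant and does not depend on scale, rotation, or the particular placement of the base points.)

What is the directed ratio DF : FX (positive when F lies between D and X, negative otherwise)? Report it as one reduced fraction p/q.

Assign X = (0, 0), V = (1, 0), D = (0, 1), T = (4, 5) — the answer is frame-independent, so this choice is without loss of generality.
1. P is the midpoint of VX ⇒ P = (1/2, 0)
2. F is where the line through P parallel to DT meets line DX ⇒ F = (0, -1/2)
F = D + t·(X−D) with t = 3/2, so DF:FX = t:(1−t) = 3/2:-1/2

DF:FX = -3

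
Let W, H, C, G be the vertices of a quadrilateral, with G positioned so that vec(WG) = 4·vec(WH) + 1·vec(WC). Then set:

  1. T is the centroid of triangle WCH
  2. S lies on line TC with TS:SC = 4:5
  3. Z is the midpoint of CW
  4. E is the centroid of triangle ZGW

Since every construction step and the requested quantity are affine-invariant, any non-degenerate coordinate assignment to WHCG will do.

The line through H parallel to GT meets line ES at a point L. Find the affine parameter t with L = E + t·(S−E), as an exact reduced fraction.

t = -87/67

Work in coordinates with W = (0, 0), H = (1, 0), C = (0, 1), G = (4, 1).
1. T is the centroid of triangle WCH ⇒ T = (1/3, 1/3)
2. S lies on line TC with TS:SC = 4:5 ⇒ S = (5/27, 17/27)
3. Z is the midpoint of CW ⇒ Z = (0, 1/2)
4. E is the centroid of triangle ZGW ⇒ E = (4/3, 1/2)
through H parallel to GT: direction (-11/3, -2/3); meets ES at L = (1703/603, 200/603)
L = E + t·(S−E) with t = -87/67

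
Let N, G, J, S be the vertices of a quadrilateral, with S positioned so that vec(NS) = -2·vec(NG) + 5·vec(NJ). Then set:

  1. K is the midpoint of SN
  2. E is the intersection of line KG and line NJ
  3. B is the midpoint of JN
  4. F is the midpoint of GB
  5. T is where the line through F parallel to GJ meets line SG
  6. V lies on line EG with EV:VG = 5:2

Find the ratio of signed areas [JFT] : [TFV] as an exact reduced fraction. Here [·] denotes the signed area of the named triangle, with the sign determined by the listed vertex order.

Set N = (0, 0), G = (1, 0), J = (0, 1), S = (-2, 5); any affine frame gives the same invariant.
1. K is the midpoint of SN ⇒ K = (-1, 5/2)
2. E is the intersection of line KG and line NJ ⇒ E = (0, 5/4)
3. B is the midpoint of JN ⇒ B = (0, 1/2)
4. F is the midpoint of GB ⇒ F = (1/2, 1/4)
5. T is where the line through F parallel to GJ meets line SG ⇒ T = (11/8, -5/8)
6. V lies on line EG with EV:VG = 5:2 ⇒ V = (5/7, 5/14)
2·[JFT] = 7/32, 2·[TFV] = -9/32
[JFT]:[TFV] = 7/32:-9/32 = -7/9

[JFT]:[TFV] = -7/9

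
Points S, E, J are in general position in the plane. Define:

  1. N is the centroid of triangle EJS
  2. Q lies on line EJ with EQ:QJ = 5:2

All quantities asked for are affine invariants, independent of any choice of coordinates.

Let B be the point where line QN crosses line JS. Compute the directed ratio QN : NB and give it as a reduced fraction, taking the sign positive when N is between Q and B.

QN:NB = -1/7

Set S = (0, 0), E = (1, 0), J = (0, 1); any affine frame gives the same invariant.
1. N is the centroid of triangle EJS ⇒ N = (1/3, 1/3)
2. Q lies on line EJ with EQ:QJ = 5:2 ⇒ Q = (2/7, 5/7)
line QN meets JS at B = (0, 3)
N = Q + t·(B−Q) with t = -1/6, so QN:NB = -1/6:7/6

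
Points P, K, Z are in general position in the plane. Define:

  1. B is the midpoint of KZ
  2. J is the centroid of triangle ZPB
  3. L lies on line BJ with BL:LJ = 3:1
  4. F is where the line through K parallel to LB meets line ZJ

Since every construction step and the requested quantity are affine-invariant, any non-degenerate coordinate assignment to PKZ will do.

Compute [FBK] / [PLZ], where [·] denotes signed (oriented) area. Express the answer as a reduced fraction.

Work in coordinates with P = (0, 0), K = (1, 0), Z = (0, 1).
1. B is the midpoint of KZ ⇒ B = (1/2, 1/2)
2. J is the centroid of triangle ZPB ⇒ J = (1/6, 1/2)
3. L lies on line BJ with BL:LJ = 3:1 ⇒ L = (1/4, 1/2)
4. F is where the line through K parallel to LB meets line ZJ ⇒ F = (1/3, 0)
2·[FBK] = -1/3, 2·[PLZ] = 1/4
[FBK]:[PLZ] = -1/3:1/4 = -4/3

[FBK]:[PLZ] = -4/3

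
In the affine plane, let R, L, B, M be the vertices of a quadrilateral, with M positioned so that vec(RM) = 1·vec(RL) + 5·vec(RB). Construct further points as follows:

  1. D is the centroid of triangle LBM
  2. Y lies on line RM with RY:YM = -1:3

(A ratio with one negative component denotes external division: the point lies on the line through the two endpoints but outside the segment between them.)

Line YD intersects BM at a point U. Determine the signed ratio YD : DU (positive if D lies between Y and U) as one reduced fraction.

YD:DU = -1/10

Assign R = (0, 0), L = (1, 0), B = (0, 1), M = (1, 5) — the answer is frame-independent, so this choice is without loss of generality.
1. D is the centroid of triangle LBM ⇒ D = (2/3, 2)
2. Y lies on line RM with RY:YM = -1:3 ⇒ Y = (-1/2, -5/2)
line YD meets BM at U = (-11, -43)
D = Y + t·(U−Y) with t = -1/9, so YD:DU = -1/9:10/9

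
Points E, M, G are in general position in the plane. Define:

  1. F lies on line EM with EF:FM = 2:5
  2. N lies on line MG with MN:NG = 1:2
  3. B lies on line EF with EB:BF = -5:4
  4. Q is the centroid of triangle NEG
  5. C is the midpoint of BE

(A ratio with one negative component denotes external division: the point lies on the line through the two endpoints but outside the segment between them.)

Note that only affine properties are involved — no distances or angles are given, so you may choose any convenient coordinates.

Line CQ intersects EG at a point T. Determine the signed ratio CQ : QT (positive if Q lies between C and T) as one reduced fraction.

Work in coordinates with E = (0, 0), M = (1, 0), G = (0, 1).
1. F lies on line EM with EF:FM = 2:5 ⇒ F = (2/7, 0)
2. N lies on line MG with MN:NG = 1:2 ⇒ N = (2/3, 1/3)
3. B lies on line EF with EB:BF = -5:4 ⇒ B = (10/7, 0)
4. Q is the centroid of triangle NEG ⇒ Q = (2/9, 4/9)
5. C is the midpoint of BE ⇒ C = (5/7, 0)
line CQ meets EG at T = (0, 20/31)
Q = C + t·(T−C) with t = 31/45, so CQ:QT = 31/45:14/45

CQ:QT = 31/14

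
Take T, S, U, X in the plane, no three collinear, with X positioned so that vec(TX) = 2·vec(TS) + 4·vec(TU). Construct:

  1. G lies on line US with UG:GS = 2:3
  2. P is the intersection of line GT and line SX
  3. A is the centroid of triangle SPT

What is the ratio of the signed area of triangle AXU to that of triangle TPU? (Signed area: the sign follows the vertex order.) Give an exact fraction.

Assign T = (0, 0), S = (1, 0), U = (0, 1), X = (2, 4) — the answer is frame-independent, so this choice is without loss of generality.
1. G lies on line US with UG:GS = 2:3 ⇒ G = (2/5, 3/5)
2. P is the intersection of line GT and line SX ⇒ P = (8/5, 12/5)
3. A is the centroid of triangle SPT ⇒ A = (13/15, 4/5)
2·[AXU] = 3, 2·[TPU] = 8/5
[AXU]:[TPU] = 3:8/5 = 15/8

[AXU]:[TPU] = 15/8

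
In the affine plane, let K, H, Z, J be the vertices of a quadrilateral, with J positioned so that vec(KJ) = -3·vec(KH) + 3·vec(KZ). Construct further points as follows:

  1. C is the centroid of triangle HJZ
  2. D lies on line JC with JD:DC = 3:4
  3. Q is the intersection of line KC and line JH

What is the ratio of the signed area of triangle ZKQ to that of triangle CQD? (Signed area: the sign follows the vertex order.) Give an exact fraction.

Assign K = (0, 0), H = (1, 0), Z = (0, 1), J = (-3, 3) — the answer is frame-independent, so this choice is without loss of generality.
1. C is the centroid of triangle HJZ ⇒ C = (-2/3, 4/3)
2. D lies on line JC with JD:DC = 3:4 ⇒ D = (-2, 16/7)
3. Q is the intersection of line KC and line JH ⇒ Q = (-3/5, 6/5)
2·[ZKQ] = -3/5, 2·[CQD] = -4/35
[ZKQ]:[CQD] = -3/5:-4/35 = 21/4

[ZKQ]:[CQD] = 21/4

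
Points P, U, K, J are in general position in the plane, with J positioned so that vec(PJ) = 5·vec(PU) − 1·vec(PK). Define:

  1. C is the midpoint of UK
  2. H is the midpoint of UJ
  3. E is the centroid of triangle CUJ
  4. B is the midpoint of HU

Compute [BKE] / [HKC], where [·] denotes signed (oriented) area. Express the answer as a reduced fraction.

Set P = (0, 0), U = (1, 0), K = (0, 1), J = (5, -1); any affine frame gives the same invariant.
1. C is the midpoint of UK ⇒ C = (1/2, 1/2)
2. H is the midpoint of UJ ⇒ H = (3, -1/2)
3. E is the centroid of triangle CUJ ⇒ E = (13/6, -1/6)
4. B is the midpoint of HU ⇒ B = (2, -1/4)
2·[BKE] = -3/8, 2·[HKC] = 3/4
[BKE]:[HKC] = -3/8:3/4 = -1/2

[BKE]:[HKC] = -1/2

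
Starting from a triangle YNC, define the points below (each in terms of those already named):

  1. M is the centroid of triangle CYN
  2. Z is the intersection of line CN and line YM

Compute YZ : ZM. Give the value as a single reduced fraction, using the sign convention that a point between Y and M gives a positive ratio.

YZ:ZM = -3

Choose coordinates Y = (0, 0), N = (1, 0), C = (0, 1).
1. M is the centroid of triangle CYN ⇒ M = (1/3, 1/3)
2. Z is the intersection of line CN and line YM ⇒ Z = (1/2, 1/2)
Z = Y + t·(M−Y) with t = 3/2, so YZ:ZM = t:(1−t) = 3/2:-1/2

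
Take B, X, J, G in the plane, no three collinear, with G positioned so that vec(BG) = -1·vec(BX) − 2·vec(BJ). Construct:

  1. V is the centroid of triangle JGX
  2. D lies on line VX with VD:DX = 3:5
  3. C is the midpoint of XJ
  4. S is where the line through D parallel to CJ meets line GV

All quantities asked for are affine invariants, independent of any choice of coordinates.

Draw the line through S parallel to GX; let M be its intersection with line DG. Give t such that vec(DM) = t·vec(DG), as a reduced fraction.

t = -9/10

Assign B = (0, 0), X = (1, 0), J = (0, 1), G = (-1, -2) — the answer is frame-independent, so this choice is without loss of generality.
1. V is the centroid of triangle JGX ⇒ V = (0, -1/3)
2. D lies on line VX with VD:DX = 3:5 ⇒ D = (3/8, -5/24)
3. C is the midpoint of XJ ⇒ C = (1/2, 1/2)
4. S is where the line through D parallel to CJ meets line GV ⇒ S = (3/16, -1/48)
through S parallel to GX: direction (2, 2); meets DG at M = (129/80, 337/240)
M = D + t·(G−D) with t = -9/10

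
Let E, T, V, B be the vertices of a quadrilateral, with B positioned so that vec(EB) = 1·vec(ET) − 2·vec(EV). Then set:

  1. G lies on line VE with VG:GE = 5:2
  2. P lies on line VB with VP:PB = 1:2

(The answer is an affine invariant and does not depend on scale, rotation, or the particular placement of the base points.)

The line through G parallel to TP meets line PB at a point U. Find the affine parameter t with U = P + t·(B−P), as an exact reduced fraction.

Work in coordinates with E = (0, 0), T = (1, 0), V = (0, 1), B = (1, -2).
1. G lies on line VE with VG:GE = 5:2 ⇒ G = (0, 2/7)
2. P lies on line VB with VP:PB = 1:2 ⇒ P = (1/3, 0)
through G parallel to TP: direction (-2/3, 0); meets PB at U = (5/21, 2/7)
U = P + t·(B−P) with t = -1/7

t = -1/7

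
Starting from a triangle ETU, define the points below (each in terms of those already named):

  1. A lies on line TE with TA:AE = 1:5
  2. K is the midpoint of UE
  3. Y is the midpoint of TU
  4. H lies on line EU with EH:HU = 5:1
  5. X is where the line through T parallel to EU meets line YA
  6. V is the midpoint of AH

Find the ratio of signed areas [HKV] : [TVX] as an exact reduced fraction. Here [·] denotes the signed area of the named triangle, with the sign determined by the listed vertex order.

Set E = (0, 0), T = (1, 0), U = (0, 1); any affine frame gives the same invariant.
1. A lies on line TE with TA:AE = 1:5 ⇒ A = (5/6, 0)
2. K is the midpoint of UE ⇒ K = (0, 1/2)
3. Y is the midpoint of TU ⇒ Y = (1/2, 1/2)
4. H lies on line EU with EH:HU = 5:1 ⇒ H = (0, 5/6)
5. X is where the line through T parallel to EU meets line YA ⇒ X = (1, -1/4)
6. V is the midpoint of AH ⇒ V = (5/12, 5/12)
2·[HKV] = 5/36, 2·[TVX] = 7/48
[HKV]:[TVX] = 5/36:7/48 = 20/21

[HKV]:[TVX] = 20/21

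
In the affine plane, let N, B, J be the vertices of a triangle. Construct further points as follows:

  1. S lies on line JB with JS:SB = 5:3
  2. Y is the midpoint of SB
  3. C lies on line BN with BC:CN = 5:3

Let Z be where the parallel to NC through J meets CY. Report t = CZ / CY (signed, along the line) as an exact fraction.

Assign N = (0, 0), B = (1, 0), J = (0, 1) — the answer is frame-independent, so this choice is without loss of generality.
1. S lies on line JB with JS:SB = 5:3 ⇒ S = (5/8, 3/8)
2. Y is the midpoint of SB ⇒ Y = (13/16, 3/16)
3. C lies on line BN with BC:CN = 5:3 ⇒ C = (3/8, 0)
through J parallel to NC: direction (3/8, 0); meets CY at Z = (65/24, 1)
Z = C + t·(Y−C) with t = 16/3

t = 16/3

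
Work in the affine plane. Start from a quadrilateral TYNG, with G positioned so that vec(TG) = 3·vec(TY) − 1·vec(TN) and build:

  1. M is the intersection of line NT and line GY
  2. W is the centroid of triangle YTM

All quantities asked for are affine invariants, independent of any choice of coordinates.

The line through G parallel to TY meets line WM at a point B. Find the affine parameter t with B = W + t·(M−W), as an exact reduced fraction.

t = -7/2

Work in coordinates with T = (0, 0), Y = (1, 0), N = (0, 1), G = (3, -1).
1. M is the intersection of line NT and line GY ⇒ M = (0, 1/2)
2. W is the centroid of triangle YTM ⇒ W = (1/3, 1/6)
through G parallel to TY: direction (1, 0); meets WM at B = (3/2, -1)
B = W + t·(M−W) with t = -7/2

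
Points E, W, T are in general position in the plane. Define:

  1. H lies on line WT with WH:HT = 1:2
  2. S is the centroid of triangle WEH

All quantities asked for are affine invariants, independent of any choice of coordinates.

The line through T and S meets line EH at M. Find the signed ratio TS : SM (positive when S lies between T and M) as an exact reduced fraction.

TS:SM = -7

Choose coordinates E = (0, 0), W = (1, 0), T = (0, 1).
1. H lies on line WT with WH:HT = 1:2 ⇒ H = (2/3, 1/3)
2. S is the centroid of triangle WEH ⇒ S = (5/9, 1/9)
line TS meets EH at M = (10/21, 5/21)
S = T + t·(M−T) with t = 7/6, so TS:SM = 7/6:-1/6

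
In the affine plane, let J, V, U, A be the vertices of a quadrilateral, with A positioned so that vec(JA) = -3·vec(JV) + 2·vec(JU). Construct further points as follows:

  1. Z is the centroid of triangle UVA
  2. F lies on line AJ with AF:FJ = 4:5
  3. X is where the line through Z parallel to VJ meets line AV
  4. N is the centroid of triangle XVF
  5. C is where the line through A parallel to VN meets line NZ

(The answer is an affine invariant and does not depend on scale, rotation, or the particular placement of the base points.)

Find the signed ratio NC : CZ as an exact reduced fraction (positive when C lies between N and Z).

NC:CZ = 24/7

Choose coordinates J = (0, 0), V = (1, 0), U = (0, 1), A = (-3, 2).
1. Z is the centroid of triangle UVA ⇒ Z = (-2/3, 1)
2. F lies on line AJ with AF:FJ = 4:5 ⇒ F = (-5/3, 10/9)
3. X is where the line through Z parallel to VJ meets line AV ⇒ X = (-1, 1)
4. N is the centroid of triangle XVF ⇒ N = (-5/9, 19/27)
5. C is where the line through A parallel to VN meets line NZ ⇒ C = (-179/279, 781/837)
C = N + t·(Z−N) with t = 24/31, so NC:CZ = t:(1−t) = 24/31:7/31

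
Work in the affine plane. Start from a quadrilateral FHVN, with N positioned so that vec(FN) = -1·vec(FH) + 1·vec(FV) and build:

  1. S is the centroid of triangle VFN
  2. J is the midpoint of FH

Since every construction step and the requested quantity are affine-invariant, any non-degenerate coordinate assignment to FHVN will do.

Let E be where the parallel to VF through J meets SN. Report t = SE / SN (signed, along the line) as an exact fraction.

Set F = (0, 0), H = (1, 0), V = (0, 1), N = (-1, 1); any affine frame gives the same invariant.
1. S is the centroid of triangle VFN ⇒ S = (-1/3, 2/3)
2. J is the midpoint of FH ⇒ J = (1/2, 0)
through J parallel to VF: direction (0, -1); meets SN at E = (1/2, 1/4)
E = S + t·(N−S) with t = -5/4

t = -5/4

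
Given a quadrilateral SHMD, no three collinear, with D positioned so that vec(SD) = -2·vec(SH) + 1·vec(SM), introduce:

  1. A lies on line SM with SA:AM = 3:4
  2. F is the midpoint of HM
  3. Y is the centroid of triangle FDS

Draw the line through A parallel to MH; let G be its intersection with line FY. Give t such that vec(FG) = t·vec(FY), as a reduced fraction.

t = 4/7

Assign S = (0, 0), H = (1, 0), M = (0, 1), D = (-2, 1) — the answer is frame-independent, so this choice is without loss of generality.
1. A lies on line SM with SA:AM = 3:4 ⇒ A = (0, 3/7)
2. F is the midpoint of HM ⇒ F = (1/2, 1/2)
3. Y is the centroid of triangle FDS ⇒ Y = (-1/2, 1/2)
through A parallel to MH: direction (1, -1); meets FY at G = (-1/14, 1/2)
G = F + t·(Y−F) with t = 4/7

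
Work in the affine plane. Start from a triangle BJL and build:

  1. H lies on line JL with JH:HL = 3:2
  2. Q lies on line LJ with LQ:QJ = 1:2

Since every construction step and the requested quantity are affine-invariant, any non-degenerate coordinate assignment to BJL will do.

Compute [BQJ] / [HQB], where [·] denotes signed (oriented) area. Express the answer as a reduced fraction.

Set B = (0, 0), J = (1, 0), L = (0, 1); any affine frame gives the same invariant.
1. H lies on line JL with JH:HL = 3:2 ⇒ H = (2/5, 3/5)
2. Q lies on line LJ with LQ:QJ = 1:2 ⇒ Q = (1/3, 2/3)
2·[BQJ] = -2/3, 2·[HQB] = 1/15
[BQJ]:[HQB] = -2/3:1/15 = -10

[BQJ]:[HQB] = -10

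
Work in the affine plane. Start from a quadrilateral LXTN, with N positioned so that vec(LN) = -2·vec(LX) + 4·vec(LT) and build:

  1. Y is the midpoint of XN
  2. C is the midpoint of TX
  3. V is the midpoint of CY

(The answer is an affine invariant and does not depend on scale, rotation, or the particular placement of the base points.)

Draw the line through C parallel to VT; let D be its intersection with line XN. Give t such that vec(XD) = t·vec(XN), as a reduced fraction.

t = 1/6

Set L = (0, 0), X = (1, 0), T = (0, 1), N = (-2, 4); any affine frame gives the same invariant.
1. Y is the midpoint of XN ⇒ Y = (-1/2, 2)
2. C is the midpoint of TX ⇒ C = (1/2, 1/2)
3. V is the midpoint of CY ⇒ V = (0, 5/4)
through C parallel to VT: direction (0, -1/4); meets XN at D = (1/2, 2/3)
D = X + t·(N−X) with t = 1/6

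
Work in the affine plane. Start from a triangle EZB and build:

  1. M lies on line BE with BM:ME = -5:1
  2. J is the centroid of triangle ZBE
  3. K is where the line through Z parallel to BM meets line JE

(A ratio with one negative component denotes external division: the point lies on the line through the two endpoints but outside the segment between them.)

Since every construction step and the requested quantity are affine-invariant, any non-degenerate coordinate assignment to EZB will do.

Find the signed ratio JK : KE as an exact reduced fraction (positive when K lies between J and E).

JK:KE = -2/3

Assign E = (0, 0), Z = (1, 0), B = (0, 1) — the answer is frame-independent, so this choice is without loss of generality.
1. M lies on line BE with BM:ME = -5:1 ⇒ M = (0, -1/4)
2. J is the centroid of triangle ZBE ⇒ J = (1/3, 1/3)
3. K is where the line through Z parallel to BM meets line JE ⇒ K = (1, 1)
K = J + t·(E−J) with t = -2, so JK:KE = t:(1−t) = -2:3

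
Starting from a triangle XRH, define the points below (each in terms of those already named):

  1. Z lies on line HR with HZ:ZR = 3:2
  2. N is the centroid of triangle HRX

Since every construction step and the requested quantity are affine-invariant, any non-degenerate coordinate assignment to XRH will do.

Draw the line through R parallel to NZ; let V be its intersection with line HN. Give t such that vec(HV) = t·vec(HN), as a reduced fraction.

Work in coordinates with X = (0, 0), R = (1, 0), H = (0, 1).
1. Z lies on line HR with HZ:ZR = 3:2 ⇒ Z = (3/5, 2/5)
2. N is the centroid of triangle HRX ⇒ N = (1/3, 1/3)
through R parallel to NZ: direction (4/15, 1/15); meets HN at V = (5/9, -1/9)
V = H + t·(N−H) with t = 5/3

t = 5/3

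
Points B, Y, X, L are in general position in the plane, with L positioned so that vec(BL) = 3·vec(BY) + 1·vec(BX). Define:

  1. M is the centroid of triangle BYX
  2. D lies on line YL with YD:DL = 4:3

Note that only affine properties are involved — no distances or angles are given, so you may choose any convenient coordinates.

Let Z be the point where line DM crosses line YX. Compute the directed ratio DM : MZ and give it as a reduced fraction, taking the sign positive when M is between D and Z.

DM:MZ = -43/7

Choose coordinates B = (0, 0), Y = (1, 0), X = (0, 1), L = (3, 1).
1. M is the centroid of triangle BYX ⇒ M = (1/3, 1/3)
2. D lies on line YL with YD:DL = 4:3 ⇒ D = (15/7, 4/7)
line DM meets YX at Z = (27/43, 16/43)
M = D + t·(Z−D) with t = 43/36, so DM:MZ = 43/36:-7/36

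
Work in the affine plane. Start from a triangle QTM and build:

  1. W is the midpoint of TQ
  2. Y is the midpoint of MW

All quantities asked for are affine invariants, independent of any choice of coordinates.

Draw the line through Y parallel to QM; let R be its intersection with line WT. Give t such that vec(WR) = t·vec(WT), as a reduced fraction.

t = -1/2

Assign Q = (0, 0), T = (1, 0), M = (0, 1) — the answer is frame-independent, so this choice is without loss of generality.
1. W is the midpoint of TQ ⇒ W = (1/2, 0)
2. Y is the midpoint of MW ⇒ Y = (1/4, 1/2)
through Y parallel to QM: direction (0, 1); meets WT at R = (1/4, 0)
R = W + t·(T−W) with t = -1/2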